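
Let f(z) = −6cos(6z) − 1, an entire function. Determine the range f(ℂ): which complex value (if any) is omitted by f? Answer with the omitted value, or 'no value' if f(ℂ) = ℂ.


Little Picard bounds the complement of f(ℂ) to at most one point.
cos is entire and surjective onto ℂ: for every w ∈ ℂ, cos(ζ) = w has a solution ζ ∈ ℂ (e.g., via the complex inverse arccos). With ζ = 6z this gives z = ζ/(6). Then -6·cos(6z) takes every value in -6·ℂ = ℂ, and adding -1 is a bijection of ℂ. So f is surjective and omits no value. (Note: only on the real line is cos bounded by [−1, 1].)

Omitted value: no value.


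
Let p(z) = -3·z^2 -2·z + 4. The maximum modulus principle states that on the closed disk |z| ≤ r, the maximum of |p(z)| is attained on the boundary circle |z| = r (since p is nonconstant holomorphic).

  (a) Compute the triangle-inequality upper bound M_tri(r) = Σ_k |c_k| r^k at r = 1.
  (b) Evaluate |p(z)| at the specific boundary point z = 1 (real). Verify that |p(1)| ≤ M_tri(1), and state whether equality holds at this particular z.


Coefficients: c_0 = 4, c_1 = -2, c_2 = -3. Radius r = 1.
Part (a). Triangle bound: M_tri(r) = Σ_k |c_k| r^k
  = |4|·1^0 + |-2|·1^1 + |-3|·1^2
  = 4 + 2 + 3 = 9.
This bounds M(r) := max_{|z|=r} |p(z)| from above; equality holds iff all terms c_k z^k can be made to align in phase at a single z on |z|=r.
Part (b). At z = 1 (real, on the circle |z| = r):
  p(1) = (4)·1^0 + (-2)·1^1 + (-3)·1^2 = -1.
  |p(1)| = 1.
Check: |p(1)| = 1 ≤ 9 = M_tri(1). ✓ Equality does not hold at z = 1 (the coefficients have mixed signs, so the terms do not all align in phase there).

M_tri(1) = 9; |p(1)| = 1; equality at z=1: no.


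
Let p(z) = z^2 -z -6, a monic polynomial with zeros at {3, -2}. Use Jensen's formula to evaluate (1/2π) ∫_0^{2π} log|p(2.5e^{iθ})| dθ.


Zeros: -2, 3; r = 2.5.
Inside |z| < r: -2. Outside (|z| ≥ r): 3.
p(0) = -6, so log|p(0)| = log(6) = 1.7918.
Apply Jensen: I(r) = log|p(0)| + Σ_k log(r/|z_k|), summed over zeros inside |z| < r.
  log(r/|z_k|) for z_k = -2: log(2.5/2) = 0.2231
  Outside zeros (3) contribute nothing to the Jensen sum.
Sum over inside zeros: 0.2231.
I(r) = log|p(0)| + (inside sum) = 1.7918 + 0.2231 = 2.0149.
Note: since some zeros are outside |z| ≤ r, the simplified n·log(r) form does NOT apply — only the inside zeros contribute.

I(r) ≈ 2.0149.


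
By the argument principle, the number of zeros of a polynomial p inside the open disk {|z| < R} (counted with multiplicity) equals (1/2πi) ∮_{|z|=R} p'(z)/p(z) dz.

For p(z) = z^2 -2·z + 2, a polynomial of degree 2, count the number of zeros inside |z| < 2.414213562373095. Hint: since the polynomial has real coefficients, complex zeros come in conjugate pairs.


The zeros of p are: (1 + 1i), (1 - 1i).
Their magnitudes are: 1.414, 1.414.
Zeros with |z| < R = 2.414213562373095: (1 + 1i), (1 - 1i).
Count = 2.
By the argument principle, (1/2πi) ∮_{|z|=R} p'(z)/p(z) dz equals exactly this count.

Number of zeros inside |z| < 2.414213562373095: 2.


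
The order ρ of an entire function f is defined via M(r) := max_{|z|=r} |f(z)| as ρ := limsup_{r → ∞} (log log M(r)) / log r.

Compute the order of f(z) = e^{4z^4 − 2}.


|e^{4z^4 − 2}| = e^{Re(4·z^4) + -2} ≤ e^{4|z|^4 + -2} = e^{4r^4 + -2} on |z| = r, so ρ ≤ 4. Choosing z on |z|=r so that 4·z^4 is real positive (always possible by picking arg z appropriately) gives |f(z)| = e^{4r^4 + -2}, matching the bound. The additive constant -2 does not affect log log M(r) ~ 4·log r. Hence ρ = 4.
Therefore ρ = 4.

Order ρ = 4.


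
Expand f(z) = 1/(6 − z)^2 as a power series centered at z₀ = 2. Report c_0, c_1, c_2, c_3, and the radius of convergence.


Let w = z − z₀, so z = z₀ + w.
Then 6 − z = 6 − (z₀ + w) = (6 − z₀) − w = 4 − w.
f(z) = 1/(4 − w)^2 = (1/(4)^2) · (1 − w/(4))^{−2}.
By the binomial series (1−u)^{−2} = Σ_{n≥0} C(n+1, 1) u^n for |u|<1, with u = w/(4):
  c_n = C(n+1, 1) / (4)^(n+2).
  c_0 = 1/(4)^2 = 1/16.
  c_1 = 2/(4)^3 = 1/32.
  c_2 = 3/(4)^4 = 3/256.
  c_3 = 4/(4)^5 = 1/256.
The series is valid for |w/d| < 1, i.e. |z − z₀| < |d|.
Radius of convergence: R = |6 − z₀| = |4| = 4 (distance from z₀ to the singularity z = 6).

c_0 = 1/16, c_1 = 1/32, c_2 = 3/256, c_3 = 1/256; R = 4.


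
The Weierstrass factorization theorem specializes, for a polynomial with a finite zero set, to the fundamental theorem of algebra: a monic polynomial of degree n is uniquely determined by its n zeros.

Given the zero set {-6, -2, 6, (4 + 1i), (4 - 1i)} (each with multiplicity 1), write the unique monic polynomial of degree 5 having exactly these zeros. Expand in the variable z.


The polynomial is p(z) = ∏_{α ∈ S} (z − α), where S = {-6, -2, 6, (4 + 1i), (4 - 1i)}.
Expanding the product yields: p(z) = z^5 -6·z^4 -35·z^3 + 250·z^2 -36·z -1224.
Note conjugate pairs combine to real quadratics: (z − (4+1i))(z − (4−1i)) = z² − 8z + 17.
The resulting polynomial has degree 5 and real coefficients as required.

p(z) = z^5 -6·z^4 -35·z^3 + 250·z^2 -36·z -1224.


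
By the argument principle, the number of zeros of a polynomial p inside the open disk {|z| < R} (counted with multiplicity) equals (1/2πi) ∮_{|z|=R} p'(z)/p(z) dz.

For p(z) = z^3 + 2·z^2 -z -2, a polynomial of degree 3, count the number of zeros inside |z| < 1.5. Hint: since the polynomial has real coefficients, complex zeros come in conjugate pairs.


The zeros of p are: -1, -2, 1.
Their magnitudes are: 1, 2, 1.
Zeros with |z| < R = 1.5: -1, 1.
Count = 2.
By the argument principle, (1/2πi) ∮_{|z|=R} p'(z)/p(z) dz equals exactly this count.

Number of zeros inside |z| < 1.5: 2.


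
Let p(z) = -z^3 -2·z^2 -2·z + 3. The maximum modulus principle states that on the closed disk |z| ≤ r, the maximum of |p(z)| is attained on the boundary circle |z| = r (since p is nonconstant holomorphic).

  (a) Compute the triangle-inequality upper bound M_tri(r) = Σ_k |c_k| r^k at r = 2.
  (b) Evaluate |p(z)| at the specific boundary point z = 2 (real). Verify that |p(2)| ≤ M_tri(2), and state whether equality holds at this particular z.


Coefficients: c_0 = 3, c_1 = -2, c_2 = -2, c_3 = -1. Radius r = 2.
Part (a). Triangle bound: M_tri(r) = Σ_k |c_k| r^k
  = |3|·2^0 + |-2|·2^1 + |-2|·2^2 + |-1|·2^3
  = 3 + 4 + 8 + 8 = 23.
This bounds M(r) := max_{|z|=r} |p(z)| from above; equality holds iff all terms c_k z^k can be made to align in phase at a single z on |z|=r.
Part (b). At z = 2 (real, on the circle |z| = r):
  p(2) = (3)·2^0 + (-2)·2^1 + (-2)·2^2 + (-1)·2^3 = -17.
  |p(2)| = 17.
Check: |p(2)| = 17 ≤ 23 = M_tri(2). ✓ Equality does not hold at z = 2 (the coefficients have mixed signs, so the terms do not all align in phase there).

M_tri(2) = 23; |p(2)| = 17; equality at z=2: no.


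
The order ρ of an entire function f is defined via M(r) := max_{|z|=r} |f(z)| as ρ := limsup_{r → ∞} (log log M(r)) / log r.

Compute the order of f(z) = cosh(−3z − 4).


cosh(w) is a linear combination of e^{iw} and e^{−iw} (or e^w, e^{−w} in the hyperbolic case), so |cosh(w)| ≤ e^{|w|}. With w = −3z − 4, |w| ≤ 3|z| + 4 = 3r + 4 on |z| = r, giving M(r) ≤ e^{3r + 4}, so ρ ≤ 1. On a suitable ray (z = it for sin/cos; z = t for sinh/cosh, t real → ∞), |cosh(−3z − 4)| grows like e^{3|t|}/2, so ρ ≥ 1. Hence ρ = 1.
Therefore ρ = 1.

Order ρ = 1.


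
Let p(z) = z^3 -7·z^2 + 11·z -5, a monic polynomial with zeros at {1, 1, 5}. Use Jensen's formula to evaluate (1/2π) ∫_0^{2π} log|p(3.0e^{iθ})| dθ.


Zeros: 1, 1, 5; r = 3.0.
Inside |z| < r: 1, 1. Outside (|z| ≥ r): 5.
p(0) = -5, so log|p(0)| = log(5) = 1.6094.
Apply Jensen: I(r) = log|p(0)| + Σ_k log(r/|z_k|), summed over zeros inside |z| < r.
  log(r/|z_k|) for z_k = 1: log(3.0/1) = 1.0986
  log(r/|z_k|) for z_k = 1: log(3.0/1) = 1.0986
  Outside zeros (5) contribute nothing to the Jensen sum.
Sum over inside zeros: 2.1972.
I(r) = log|p(0)| + (inside sum) = 1.6094 + 2.1972 = 3.8067.
Note: since some zeros are outside |z| ≤ r, the simplified n·log(r) form does NOT apply — only the inside zeros contribute.

I(r) ≈ 3.8067.


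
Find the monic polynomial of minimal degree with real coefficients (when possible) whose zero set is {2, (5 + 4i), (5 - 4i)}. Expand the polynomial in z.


The polynomial is p(z) = ∏_{α ∈ S} (z − α), where S = {2, (5 + 4i), (5 - 4i)}.
Expanding the product yields: p(z) = z^3 -12·z^2 + 61·z -82.
Note conjugate pairs combine to real quadratics: (z − (5+4i))(z − (5−4i)) = z² − 10z + 41.
The resulting polynomial has degree 3 and real coefficients as required.

p(z) = z^3 -12·z^2 + 61·z -82.


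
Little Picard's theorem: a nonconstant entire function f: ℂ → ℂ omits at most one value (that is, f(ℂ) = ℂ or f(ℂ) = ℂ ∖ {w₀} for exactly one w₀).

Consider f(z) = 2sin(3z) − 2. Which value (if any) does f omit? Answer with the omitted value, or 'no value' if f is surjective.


Little Picard bounds the complement of f(ℂ) to at most one point.
sin is entire and surjective onto ℂ: for every w ∈ ℂ, sin(ζ) = w has a solution ζ ∈ ℂ (e.g., via the complex inverse arcsin). With ζ = 3z this gives z = ζ/(3). Then 2·sin(3z) takes every value in 2·ℂ = ℂ, and adding -2 is a bijection of ℂ. So f is surjective and omits no value. (Note: only on the real line is sin bounded by [−1, 1].)

Omitted value: no value.


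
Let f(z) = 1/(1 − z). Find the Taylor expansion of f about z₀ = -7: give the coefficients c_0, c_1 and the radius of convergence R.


Let w = z − z₀, so z = z₀ + w.
Then 1 − z = 1 − (z₀ + w) = (1 − z₀) − w = 8 − w.
f(z) = 1/(8 − w) = (1/(8)) · 1/(1 − w/(8)) = Σ_{n≥0} w^n / (8)^(n+1).
So c_n = 1/(8)^(n+1):
  c_0 = 1/(8)^1 = 1/8.
  c_1 = 1/(8)^2 = 1/64.
The series is valid for |w/d| < 1, i.e. |z − z₀| < |d|.
Radius of convergence: R = |1 − z₀| = |8| = 8 (distance from z₀ to the singularity z = 1).

c_0 = 1/8, c_1 = 1/64; R = 8.


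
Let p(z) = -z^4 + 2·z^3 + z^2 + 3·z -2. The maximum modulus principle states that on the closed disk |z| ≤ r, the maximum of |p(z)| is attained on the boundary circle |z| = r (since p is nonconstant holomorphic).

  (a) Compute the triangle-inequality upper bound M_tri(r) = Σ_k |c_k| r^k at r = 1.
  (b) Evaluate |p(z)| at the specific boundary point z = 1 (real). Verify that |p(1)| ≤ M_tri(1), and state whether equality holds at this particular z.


Coefficients: c_0 = -2, c_1 = 3, c_2 = 1, c_3 = 2, c_4 = -1. Radius r = 1.
Part (a). Triangle bound: M_tri(r) = Σ_k |c_k| r^k
  = |-2|·1^0 + |3|·1^1 + |1|·1^2 + |2|·1^3 + |-1|·1^4
  = 2 + 3 + 1 + 2 + 1 = 9.
This bounds M(r) := max_{|z|=r} |p(z)| from above; equality holds iff all terms c_k z^k can be made to align in phase at a single z on |z|=r.
Part (b). At z = 1 (real, on the circle |z| = r):
  p(1) = (-2)·1^0 + (3)·1^1 + (1)·1^2 + (2)·1^3 + (-1)·1^4 = 3.
  |p(1)| = 3.
Check: |p(1)| = 3 ≤ 9 = M_tri(1). ✓ Equality does not hold at z = 1 (the coefficients have mixed signs, so the terms do not all align in phase there).

M_tri(1) = 9; |p(1)| = 3; equality at z=1: no.


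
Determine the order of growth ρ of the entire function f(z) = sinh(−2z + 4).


sinh(w) is a linear combination of e^{iw} and e^{−iw} (or e^w, e^{−w} in the hyperbolic case), so |sinh(w)| ≤ e^{|w|}. With w = −2z + 4, |w| ≤ 2|z| + 4 = 2r + 4 on |z| = r, giving M(r) ≤ e^{2r + 4}, so ρ ≤ 1. On a suitable ray (z = it for sin/cos; z = t for sinh/cosh, t real → ∞), |sinh(−2z + 4)| grows like e^{2|t|}/2, so ρ ≥ 1. Hence ρ = 1.
Therefore ρ = 1.

Order ρ = 1.


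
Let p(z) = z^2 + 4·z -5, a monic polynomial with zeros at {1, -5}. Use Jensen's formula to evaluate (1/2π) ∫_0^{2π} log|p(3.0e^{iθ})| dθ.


Zeros: -5, 1; r = 3.0.
Inside |z| < r: 1. Outside (|z| ≥ r): -5.
p(0) = -5, so log|p(0)| = log(5) = 1.6094.
Apply Jensen: I(r) = log|p(0)| + Σ_k log(r/|z_k|), summed over zeros inside |z| < r.
  log(r/|z_k|) for z_k = 1: log(3.0/1) = 1.0986
  Outside zeros (-5) contribute nothing to the Jensen sum.
Sum over inside zeros: 1.0986.
I(r) = log|p(0)| + (inside sum) = 1.6094 + 1.0986 = 2.7081.
Note: since some zeros are outside |z| ≤ r, the simplified n·log(r) form does NOT apply — only the inside zeros contribute.

I(r) ≈ 2.7081.


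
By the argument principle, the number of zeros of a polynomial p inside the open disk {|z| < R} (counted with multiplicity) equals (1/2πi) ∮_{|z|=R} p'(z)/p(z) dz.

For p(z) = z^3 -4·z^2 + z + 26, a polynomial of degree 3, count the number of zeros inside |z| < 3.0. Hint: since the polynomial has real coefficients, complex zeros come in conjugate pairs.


The zeros of p are: (3 + 2i), (3 - 2i), -2.
Their magnitudes are: 3.606, 3.606, 2.
Zeros with |z| < R = 3.0: -2.
Count = 1.
By the argument principle, (1/2πi) ∮_{|z|=R} p'(z)/p(z) dz equals exactly this count.

Number of zeros inside |z| < 3.0: 1.


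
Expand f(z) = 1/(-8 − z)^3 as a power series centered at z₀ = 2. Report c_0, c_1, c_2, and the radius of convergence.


Let w = z − z₀, so z = z₀ + w.
Then -8 − z = -8 − (z₀ + w) = (-8 − z₀) − w = -10 − w.
f(z) = 1/(-10 − w)^3 = (1/(-10)^3) · (1 − w/(-10))^{−3}.
By the binomial series (1−u)^{−3} = Σ_{n≥0} C(n+2, 2) u^n for |u|<1, with u = w/(-10):
  c_n = C(n+2, 2) / (-10)^(n+3).
  c_0 = 1/(-10)^3 = -1/1000.
  c_1 = 3/(-10)^4 = 3/10000.
  c_2 = 6/(-10)^5 = -3/50000.
The series is valid for |w/d| < 1, i.e. |z − z₀| < |d|.
Radius of convergence: R = |-8 − z₀| = |-10| = 10 (distance from z₀ to the singularity z = -8).

c_0 = -1/1000, c_1 = 3/10000, c_2 = -3/50000; R = 10.


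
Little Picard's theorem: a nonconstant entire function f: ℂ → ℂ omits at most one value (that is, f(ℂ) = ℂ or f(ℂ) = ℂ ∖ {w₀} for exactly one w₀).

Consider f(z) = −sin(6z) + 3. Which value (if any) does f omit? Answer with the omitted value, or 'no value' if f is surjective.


Little Picard bounds the complement of f(ℂ) to at most one point.
sin is entire and surjective onto ℂ: for every w ∈ ℂ, sin(ζ) = w has a solution ζ ∈ ℂ (e.g., via the complex inverse arcsin). With ζ = 6z this gives z = ζ/(6). Then -1·sin(6z) takes every value in -1·ℂ = ℂ, and adding 3 is a bijection of ℂ. So f is surjective and omits no value. (Note: only on the real line is sin bounded by [−1, 1].)

Omitted value: no value.


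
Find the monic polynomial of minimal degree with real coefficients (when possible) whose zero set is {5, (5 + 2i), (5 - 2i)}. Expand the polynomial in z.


The polynomial is p(z) = ∏_{α ∈ S} (z − α), where S = {5, (5 + 2i), (5 - 2i)}.
Expanding the product yields: p(z) = z^3 -15·z^2 + 79·z -145.
Note conjugate pairs combine to real quadratics: (z − (5+2i))(z − (5−2i)) = z² − 10z + 29.
The resulting polynomial has degree 3 and real coefficients as required.

p(z) = z^3 -15·z^2 + 79·z -145.


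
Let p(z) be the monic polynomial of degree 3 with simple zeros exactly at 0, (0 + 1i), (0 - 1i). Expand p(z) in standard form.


The polynomial is p(z) = ∏_{α ∈ S} (z − α), where S = {0, (0 + 1i), (0 - 1i)}.
Expanding the product yields: p(z) = z^3 + z.
Note conjugate pairs combine to real quadratics: (z − (0+1i))(z − (0−1i)) = z² + 1.
The resulting polynomial has degree 3 and real coefficients as required.

p(z) = z^3 + z.


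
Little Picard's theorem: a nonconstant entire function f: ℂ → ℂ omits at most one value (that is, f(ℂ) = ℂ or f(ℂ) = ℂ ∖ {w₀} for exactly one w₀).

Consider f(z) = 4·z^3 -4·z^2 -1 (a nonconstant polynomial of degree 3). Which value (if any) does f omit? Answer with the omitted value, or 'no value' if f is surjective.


Little Picard bounds the complement of f(ℂ) to at most one point.
For every w ∈ ℂ, the equation p(z) − w = 0 is a nonconstant polynomial in z and hence has at least one root by the fundamental theorem of algebra. So p is surjective onto ℂ, omitting no value.

Omitted value: no value.


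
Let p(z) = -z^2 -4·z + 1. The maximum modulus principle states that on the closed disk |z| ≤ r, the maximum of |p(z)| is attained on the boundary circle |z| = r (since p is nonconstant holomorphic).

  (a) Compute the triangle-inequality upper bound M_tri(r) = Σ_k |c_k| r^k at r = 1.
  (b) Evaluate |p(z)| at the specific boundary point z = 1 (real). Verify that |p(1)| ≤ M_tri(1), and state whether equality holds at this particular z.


Coefficients: c_0 = 1, c_1 = -4, c_2 = -1. Radius r = 1.
Part (a). Triangle bound: M_tri(r) = Σ_k |c_k| r^k
  = |1|·1^0 + |-4|·1^1 + |-1|·1^2
  = 1 + 4 + 1 = 6.
This bounds M(r) := max_{|z|=r} |p(z)| from above; equality holds iff all terms c_k z^k can be made to align in phase at a single z on |z|=r.
Part (b). At z = 1 (real, on the circle |z| = r):
  p(1) = (1)·1^0 + (-4)·1^1 + (-1)·1^2 = -4.
  |p(1)| = 4.
Check: |p(1)| = 4 ≤ 6 = M_tri(1). ✓ Equality does not hold at z = 1 (the coefficients have mixed signs, so the terms do not all align in phase there).

M_tri(1) = 6; |p(1)| = 4; equality at z=1: no.


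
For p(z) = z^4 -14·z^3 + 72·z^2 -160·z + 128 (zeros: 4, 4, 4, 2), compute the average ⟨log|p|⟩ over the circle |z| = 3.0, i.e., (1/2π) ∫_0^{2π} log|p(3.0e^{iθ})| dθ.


Zeros: 2, 4, 4, 4; r = 3.0.
Inside |z| < r: 2. Outside (|z| ≥ r): 4, 4, 4.
p(0) = 128, so log|p(0)| = log(128) = 4.8520.
Apply Jensen: I(r) = log|p(0)| + Σ_k log(r/|z_k|), summed over zeros inside |z| < r.
  log(r/|z_k|) for z_k = 2: log(3.0/2) = 0.4055
  Outside zeros (4, 4, 4) contribute nothing to the Jensen sum.
Sum over inside zeros: 0.4055.
I(r) = log|p(0)| + (inside sum) = 4.8520 + 0.4055 = 5.2575.
Note: since some zeros are outside |z| ≤ r, the simplified n·log(r) form does NOT apply — only the inside zeros contribute.

I(r) ≈ 5.2575.


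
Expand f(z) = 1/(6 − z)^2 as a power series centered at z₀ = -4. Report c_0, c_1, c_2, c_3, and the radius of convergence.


Let w = z − z₀, so z = z₀ + w.
Then 6 − z = 6 − (z₀ + w) = (6 − z₀) − w = 10 − w.
f(z) = 1/(10 − w)^2 = (1/(10)^2) · (1 − w/(10))^{−2}.
By the binomial series (1−u)^{−2} = Σ_{n≥0} C(n+1, 1) u^n for |u|<1, with u = w/(10):
  c_n = C(n+1, 1) / (10)^(n+2).
  c_0 = 1/(10)^2 = 1/100.
  c_1 = 2/(10)^3 = 1/500.
  c_2 = 3/(10)^4 = 3/10000.
  c_3 = 4/(10)^5 = 1/25000.
The series is valid for |w/d| < 1, i.e. |z − z₀| < |d|.
Radius of convergence: R = |6 − z₀| = |10| = 10 (distance from z₀ to the singularity z = 6).

c_0 = 1/100, c_1 = 1/500, c_2 = 3/10000, c_3 = 1/25000; R = 10.


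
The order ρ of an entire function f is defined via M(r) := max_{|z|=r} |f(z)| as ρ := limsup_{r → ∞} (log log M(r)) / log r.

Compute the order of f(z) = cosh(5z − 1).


cosh(w) is a linear combination of e^{iw} and e^{−iw} (or e^w, e^{−w} in the hyperbolic case), so |cosh(w)| ≤ e^{|w|}. With w = 5z − 1, |w| ≤ 5|z| + 1 = 5r + 1 on |z| = r, giving M(r) ≤ e^{5r + 1}, so ρ ≤ 1. On a suitable ray (z = it for sin/cos; z = t for sinh/cosh, t real → ∞), |cosh(5z − 1)| grows like e^{5|t|}/2, so ρ ≥ 1. Hence ρ = 1.
Therefore ρ = 1.

Order ρ = 1.


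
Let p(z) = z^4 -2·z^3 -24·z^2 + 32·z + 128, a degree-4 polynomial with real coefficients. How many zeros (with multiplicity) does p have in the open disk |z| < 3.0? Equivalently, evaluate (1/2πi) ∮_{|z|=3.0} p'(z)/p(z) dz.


The zeros of p are: -4, 4, -2, 4.
Their magnitudes are: 4, 4, 2, 4.
Zeros with |z| < R = 3.0: -2.
Count = 1.
By the argument principle, (1/2πi) ∮_{|z|=R} p'(z)/p(z) dz equals exactly this count.

Number of zeros inside |z| < 3.0: 1.


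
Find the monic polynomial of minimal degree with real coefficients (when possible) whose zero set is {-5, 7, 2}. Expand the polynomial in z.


The polynomial is p(z) = ∏_{α ∈ S} (z − α), where S = {-5, 7, 2}.
Expanding the product yields: p(z) = z^3 -4·z^2 -31·z + 70.
The resulting polynomial has degree 3 and real coefficients as required.

p(z) = z^3 -4·z^2 -31·z + 70.


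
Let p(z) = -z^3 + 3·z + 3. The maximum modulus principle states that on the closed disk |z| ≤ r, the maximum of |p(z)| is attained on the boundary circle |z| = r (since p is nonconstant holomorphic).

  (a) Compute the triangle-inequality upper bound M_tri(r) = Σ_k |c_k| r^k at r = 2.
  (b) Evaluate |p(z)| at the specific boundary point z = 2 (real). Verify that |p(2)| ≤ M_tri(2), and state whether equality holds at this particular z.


Coefficients: c_0 = 3, c_1 = 3, c_2 = 0, c_3 = -1. Radius r = 2.
Part (a). Triangle bound: M_tri(r) = Σ_k |c_k| r^k
  = |3|·2^0 + |3|·2^1 + |0|·2^2 + |-1|·2^3
  = 3 + 6 + 0 + 8 = 17.
This bounds M(r) := max_{|z|=r} |p(z)| from above; equality holds iff all terms c_k z^k can be made to align in phase at a single z on |z|=r.
Part (b). At z = 2 (real, on the circle |z| = r):
  p(2) = (3)·2^0 + (3)·2^1 + (0)·2^2 + (-1)·2^3 = 1.
  |p(2)| = 1.
Check: |p(2)| = 1 ≤ 17 = M_tri(2). ✓ Equality does not hold at z = 2 (the coefficients have mixed signs, so the terms do not all align in phase there).

M_tri(2) = 17; |p(2)| = 1; equality at z=2: no.


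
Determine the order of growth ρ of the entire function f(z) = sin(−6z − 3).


sin(w) is a linear combination of e^{iw} and e^{−iw} (or e^w, e^{−w} in the hyperbolic case), so |sin(w)| ≤ e^{|w|}. With w = −6z − 3, |w| ≤ 6|z| + 3 = 6r + 3 on |z| = r, giving M(r) ≤ e^{6r + 3}, so ρ ≤ 1. On a suitable ray (z = it for sin/cos; z = t for sinh/cosh, t real → ∞), |sin(−6z − 3)| grows like e^{6|t|}/2, so ρ ≥ 1. Hence ρ = 1.
Therefore ρ = 1.

Order ρ = 1.


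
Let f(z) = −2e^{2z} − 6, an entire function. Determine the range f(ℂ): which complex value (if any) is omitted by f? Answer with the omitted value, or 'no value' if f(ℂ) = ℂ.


Little Picard bounds the complement of f(ℂ) to at most one point.
e^{2z} is never zero on ℂ, so -2·e^{2z} takes every value in ℂ ∖ {0}. Adding -6 shifts the range to ℂ ∖ {-6}. Thus f omits exactly the value -6.

Omitted value: -6.


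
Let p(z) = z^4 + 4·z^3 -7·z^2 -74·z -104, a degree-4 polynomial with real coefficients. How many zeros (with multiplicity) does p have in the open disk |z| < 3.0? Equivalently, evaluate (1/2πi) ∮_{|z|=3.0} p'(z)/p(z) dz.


The zeros of p are: 4, (-3 + 2i), (-3 - 2i), -2.
Their magnitudes are: 4, 3.606, 3.606, 2.
Zeros with |z| < R = 3.0: -2.
Count = 1.
By the argument principle, (1/2πi) ∮_{|z|=R} p'(z)/p(z) dz equals exactly this count.

Number of zeros inside |z| < 3.0: 1.


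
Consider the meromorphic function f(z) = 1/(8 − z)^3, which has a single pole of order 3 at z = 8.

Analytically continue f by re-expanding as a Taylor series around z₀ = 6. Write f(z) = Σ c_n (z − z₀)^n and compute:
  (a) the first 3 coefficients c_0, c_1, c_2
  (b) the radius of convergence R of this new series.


Let w = z − z₀, so z = z₀ + w.
Then 8 − z = 8 − (z₀ + w) = (8 − z₀) − w = 2 − w.
f(z) = 1/(2 − w)^3 = (1/(2)^3) · (1 − w/(2))^{−3}.
By the binomial series (1−u)^{−3} = Σ_{n≥0} C(n+2, 2) u^n for |u|<1, with u = w/(2):
  c_n = C(n+2, 2) / (2)^(n+3).
  c_0 = 1/(2)^3 = 1/8.
  c_1 = 3/(2)^4 = 3/16.
  c_2 = 6/(2)^5 = 3/16.
The series is valid for |w/d| < 1, i.e. |z − z₀| < |d|.
Radius of convergence: R = |8 − z₀| = |2| = 2 (distance from z₀ to the singularity z = 8).

c_0 = 1/8, c_1 = 3/16, c_2 = 3/16; R = 2.


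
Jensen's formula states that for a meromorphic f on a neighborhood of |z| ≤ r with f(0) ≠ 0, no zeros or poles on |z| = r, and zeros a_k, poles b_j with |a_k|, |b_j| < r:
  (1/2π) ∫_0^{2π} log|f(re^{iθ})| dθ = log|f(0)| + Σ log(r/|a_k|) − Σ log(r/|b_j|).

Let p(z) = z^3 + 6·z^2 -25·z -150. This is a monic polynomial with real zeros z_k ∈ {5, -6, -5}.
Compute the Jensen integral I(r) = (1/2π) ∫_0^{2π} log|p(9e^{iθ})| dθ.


Zeros: -6, -5, 5; r = 9.
Inside |z| < r: -6, -5, 5. Outside (|z| ≥ r): ∅.
p(0) = -150, so log|p(0)| = log(150) = 5.0106.
Apply Jensen: I(r) = log|p(0)| + Σ_k log(r/|z_k|), summed over zeros inside |z| < r.
  log(r/|z_k|) for z_k = 5: log(9/5) = 0.5878
  log(r/|z_k|) for z_k = -6: log(9/6) = 0.4055
  log(r/|z_k|) for z_k = -5: log(9/5) = 0.5878
Sum over inside zeros: 1.5810.
I(r) = log|p(0)| + (inside sum) = 5.0106 + 1.5810 = 6.5917.
Closed form (all zeros inside, monic): I(r) = n·log(r) = 3·log(9) = 6.5917. ✓

I(r) ≈ 6.5917.


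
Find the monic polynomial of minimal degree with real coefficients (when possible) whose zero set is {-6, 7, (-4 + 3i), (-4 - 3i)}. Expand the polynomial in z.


The polynomial is p(z) = ∏_{α ∈ S} (z − α), where S = {-6, 7, (-4 + 3i), (-4 - 3i)}.
Expanding the product yields: p(z) = z^4 + 7·z^3 -25·z^2 -361·z -1050.
Note conjugate pairs combine to real quadratics: (z − (-4+3i))(z − (-4−3i)) = z² + 8z + 25.
The resulting polynomial has degree 4 and real coefficients as required.

p(z) = z^4 + 7·z^3 -25·z^2 -361·z -1050.


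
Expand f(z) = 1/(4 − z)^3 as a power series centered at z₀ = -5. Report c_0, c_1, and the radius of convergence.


Let w = z − z₀, so z = z₀ + w.
Then 4 − z = 4 − (z₀ + w) = (4 − z₀) − w = 9 − w.
f(z) = 1/(9 − w)^3 = (1/(9)^3) · (1 − w/(9))^{−3}.
By the binomial series (1−u)^{−3} = Σ_{n≥0} C(n+2, 2) u^n for |u|<1, with u = w/(9):
  c_n = C(n+2, 2) / (9)^(n+3).
  c_0 = 1/(9)^3 = 1/729.
  c_1 = 3/(9)^4 = 1/2187.
The series is valid for |w/d| < 1, i.e. |z − z₀| < |d|.
Radius of convergence: R = |4 − z₀| = |9| = 9 (distance from z₀ to the singularity z = 4).

c_0 = 1/729, c_1 = 1/2187; R = 9.


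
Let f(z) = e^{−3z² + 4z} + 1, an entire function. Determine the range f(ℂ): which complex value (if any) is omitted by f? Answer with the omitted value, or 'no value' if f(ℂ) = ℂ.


Little Picard bounds the complement of f(ℂ) to at most one point.
The exponent g(z) = −3z² + 4z is a nonconstant polynomial, hence surjective onto ℂ. So e^{g(z)} takes every value in {e^w : w ∈ ℂ} = ℂ ∖ {0}. Adding 1 shifts the range to ℂ ∖ {1}. f omits exactly 1.

Omitted value: 1.


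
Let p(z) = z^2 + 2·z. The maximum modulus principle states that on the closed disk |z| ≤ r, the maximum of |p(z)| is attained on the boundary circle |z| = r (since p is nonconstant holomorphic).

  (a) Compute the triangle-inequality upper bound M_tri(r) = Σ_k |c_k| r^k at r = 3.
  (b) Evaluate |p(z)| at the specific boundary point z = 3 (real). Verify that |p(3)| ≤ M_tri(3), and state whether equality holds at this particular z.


Coefficients: c_0 = 0, c_1 = 2, c_2 = 1. Radius r = 3.
Part (a). Triangle bound: M_tri(r) = Σ_k |c_k| r^k
  = |0|·3^0 + |2|·3^1 + |1|·3^2
  = 0 + 6 + 9 = 15.
This bounds M(r) := max_{|z|=r} |p(z)| from above; equality holds iff all terms c_k z^k can be made to align in phase at a single z on |z|=r.
Part (b). At z = 3 (real, on the circle |z| = r):
  p(3) = (0)·3^0 + (2)·3^1 + (1)·3^2 = 15.
  |p(3)| = 15.
Since all nonzero coefficients share the same sign, |p(3)| = 15 = M_tri(3); the triangle bound is attained at z = 3, so in fact M(r) = 15.

M_tri(3) = 15; |p(3)| = 15; equality at z=3: yes.


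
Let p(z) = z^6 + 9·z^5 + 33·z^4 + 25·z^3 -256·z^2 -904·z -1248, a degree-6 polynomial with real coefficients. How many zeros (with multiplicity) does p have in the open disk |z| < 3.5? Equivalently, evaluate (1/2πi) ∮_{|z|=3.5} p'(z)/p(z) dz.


The zeros of p are: (-2 + 2i), (-2 - 2i), -4, 3, (-2 + 3i), (-2 - 3i).
Their magnitudes are: 2.828, 2.828, 4, 3, 3.606, 3.606.
Zeros with |z| < R = 3.5: (-2 + 2i), (-2 - 2i), 3.
Count = 3.
By the argument principle, (1/2πi) ∮_{|z|=R} p'(z)/p(z) dz equals exactly this count.

Number of zeros inside |z| < 3.5: 3.


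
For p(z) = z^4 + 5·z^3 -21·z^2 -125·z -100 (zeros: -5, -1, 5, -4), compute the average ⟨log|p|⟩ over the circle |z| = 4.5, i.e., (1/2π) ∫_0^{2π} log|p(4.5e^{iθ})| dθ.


Zeros: -5, -4, -1, 5; r = 4.5.
Inside |z| < r: -4, -1. Outside (|z| ≥ r): -5, 5.
p(0) = -100, so log|p(0)| = log(100) = 4.6052.
Apply Jensen: I(r) = log|p(0)| + Σ_k log(r/|z_k|), summed over zeros inside |z| < r.
  log(r/|z_k|) for z_k = -1: log(4.5/1) = 1.5041
  log(r/|z_k|) for z_k = -4: log(4.5/4) = 0.1178
  Outside zeros (-5, 5) contribute nothing to the Jensen sum.
Sum over inside zeros: 1.6219.
I(r) = log|p(0)| + (inside sum) = 4.6052 + 1.6219 = 6.2270.
Note: since some zeros are outside |z| ≤ r, the simplified n·log(r) form does NOT apply — only the inside zeros contribute.

I(r) ≈ 6.2270.


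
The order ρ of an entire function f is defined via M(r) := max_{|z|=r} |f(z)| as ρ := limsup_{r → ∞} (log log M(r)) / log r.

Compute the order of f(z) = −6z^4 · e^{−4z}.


M(r) = max_{|z|=r} |-6|·|z|^4·|e^{−4z}| = 6·r^4 · e^{4r^1} (the factors attain their maxima compatibly on |z|=r). Then log M(r) = log 6 + 4·log r + 4r^1, dominated by the last term, so log log M(r) ~ 1·log r. The polynomial factor -6z^4 contributes only a log r term and does not affect the order. ρ = 1.
Therefore ρ = 1.

Order ρ = 1.


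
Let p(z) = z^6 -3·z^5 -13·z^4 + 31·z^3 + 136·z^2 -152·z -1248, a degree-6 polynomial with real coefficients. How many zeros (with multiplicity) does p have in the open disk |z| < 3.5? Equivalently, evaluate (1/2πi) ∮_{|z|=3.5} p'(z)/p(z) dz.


The zeros of p are: 4, (3 + 2i), (3 - 2i), -3, (-2 + 2i), (-2 - 2i).
Their magnitudes are: 4, 3.606, 3.606, 3, 2.828, 2.828.
Zeros with |z| < R = 3.5: -3, (-2 + 2i), (-2 - 2i).
Count = 3.
By the argument principle, (1/2πi) ∮_{|z|=R} p'(z)/p(z) dz equals exactly this count.

Number of zeros inside |z| < 3.5: 3.


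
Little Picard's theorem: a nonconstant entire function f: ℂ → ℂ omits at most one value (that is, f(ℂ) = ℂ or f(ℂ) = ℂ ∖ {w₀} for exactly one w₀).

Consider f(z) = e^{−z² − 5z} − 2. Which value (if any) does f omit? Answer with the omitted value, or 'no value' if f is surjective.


Little Picard bounds the complement of f(ℂ) to at most one point.
The exponent g(z) = −z² − 5z is a nonconstant polynomial, hence surjective onto ℂ. So e^{g(z)} takes every value in {e^w : w ∈ ℂ} = ℂ ∖ {0}. Adding -2 shifts the range to ℂ ∖ {-2}. f omits exactly -2.

Omitted value: -2.


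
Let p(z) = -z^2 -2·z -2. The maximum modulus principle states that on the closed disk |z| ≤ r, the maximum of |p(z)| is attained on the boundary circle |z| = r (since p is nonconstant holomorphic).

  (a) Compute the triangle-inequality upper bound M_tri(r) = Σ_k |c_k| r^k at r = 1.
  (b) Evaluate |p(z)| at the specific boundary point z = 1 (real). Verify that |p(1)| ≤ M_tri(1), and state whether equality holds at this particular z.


Coefficients: c_0 = -2, c_1 = -2, c_2 = -1. Radius r = 1.
Part (a). Triangle bound: M_tri(r) = Σ_k |c_k| r^k
  = |-2|·1^0 + |-2|·1^1 + |-1|·1^2
  = 2 + 2 + 1 = 5.
This bounds M(r) := max_{|z|=r} |p(z)| from above; equality holds iff all terms c_k z^k can be made to align in phase at a single z on |z|=r.
Part (b). At z = 1 (real, on the circle |z| = r):
  p(1) = (-2)·1^0 + (-2)·1^1 + (-1)·1^2 = -5.
  |p(1)| = 5.
Since all nonzero coefficients share the same sign, |p(1)| = 5 = M_tri(1); the triangle bound is attained at z = 1, so in fact M(r) = 5.

M_tri(1) = 5; |p(1)| = 5; equality at z=1: yes.


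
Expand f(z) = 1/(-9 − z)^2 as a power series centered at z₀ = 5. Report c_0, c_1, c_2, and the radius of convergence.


Let w = z − z₀, so z = z₀ + w.
Then -9 − z = -9 − (z₀ + w) = (-9 − z₀) − w = -14 − w.
f(z) = 1/(-14 − w)^2 = (1/(-14)^2) · (1 − w/(-14))^{−2}.
By the binomial series (1−u)^{−2} = Σ_{n≥0} C(n+1, 1) u^n for |u|<1, with u = w/(-14):
  c_n = C(n+1, 1) / (-14)^(n+2).
  c_0 = 1/(-14)^2 = 1/196.
  c_1 = 2/(-14)^3 = -1/1372.
  c_2 = 3/(-14)^4 = 3/38416.
The series is valid for |w/d| < 1, i.e. |z − z₀| < |d|.
Radius of convergence: R = |-9 − z₀| = |-14| = 14 (distance from z₀ to the singularity z = -9).

c_0 = 1/196, c_1 = -1/1372, c_2 = 3/38416; R = 14.


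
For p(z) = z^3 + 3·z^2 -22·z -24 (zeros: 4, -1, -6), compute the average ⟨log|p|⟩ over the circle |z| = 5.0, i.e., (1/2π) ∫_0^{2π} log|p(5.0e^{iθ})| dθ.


Zeros: -6, -1, 4; r = 5.0.
Inside |z| < r: -1, 4. Outside (|z| ≥ r): -6.
p(0) = -24, so log|p(0)| = log(24) = 3.1781.
Apply Jensen: I(r) = log|p(0)| + Σ_k log(r/|z_k|), summed over zeros inside |z| < r.
  log(r/|z_k|) for z_k = 4: log(5.0/4) = 0.2231
  log(r/|z_k|) for z_k = -1: log(5.0/1) = 1.6094
  Outside zeros (-6) contribute nothing to the Jensen sum.
Sum over inside zeros: 1.8326.
I(r) = log|p(0)| + (inside sum) = 3.1781 + 1.8326 = 5.0106.
Note: since some zeros are outside |z| ≤ r, the simplified n·log(r) form does NOT apply — only the inside zeros contribute.

I(r) ≈ 5.0106.


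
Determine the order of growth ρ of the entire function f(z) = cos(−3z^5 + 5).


Write cos(w) = (e^{iw} ± e^{−iw})/(2 or 2i), so |cos(w)| ≤ e^{|w|}. With w = −3z^5 + 5, |w| ≤ 3r^5 + 5 on |z|=r, giving M(r) ≤ e^{3r^5 + 5} and ρ ≤ 5. For the lower bound, choose z on |z|=r with -3z^5 purely imaginary of modulus 3r^5; then |cos(−3z^5 + 5)| grows like e^{3r^5}/2, so ρ ≥ 5. Hence ρ = 5.
Therefore ρ = 5.

Order ρ = 5.


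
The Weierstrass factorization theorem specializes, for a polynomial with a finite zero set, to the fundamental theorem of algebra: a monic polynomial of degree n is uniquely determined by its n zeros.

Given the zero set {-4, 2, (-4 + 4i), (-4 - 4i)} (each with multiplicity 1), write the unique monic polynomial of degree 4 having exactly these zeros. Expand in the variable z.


The polynomial is p(z) = ∏_{α ∈ S} (z − α), where S = {-4, 2, (-4 + 4i), (-4 - 4i)}.
Expanding the product yields: p(z) = z^4 + 10·z^3 + 40·z^2 -256.
Note conjugate pairs combine to real quadratics: (z − (-4+4i))(z − (-4−4i)) = z² + 8z + 32.
The resulting polynomial has degree 4 and real coefficients as required.

p(z) = z^4 + 10·z^3 + 40·z^2 -256.


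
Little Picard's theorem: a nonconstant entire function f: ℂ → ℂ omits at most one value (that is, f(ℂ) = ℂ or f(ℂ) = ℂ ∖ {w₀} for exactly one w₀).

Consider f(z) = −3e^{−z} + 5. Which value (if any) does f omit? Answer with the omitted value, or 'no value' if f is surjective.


Little Picard bounds the complement of f(ℂ) to at most one point.
e^{−z} is never zero on ℂ, so -3·e^{−z} takes every value in ℂ ∖ {0}. Adding 5 shifts the range to ℂ ∖ {5}. Thus f omits exactly the value 5.

Omitted value: 5.


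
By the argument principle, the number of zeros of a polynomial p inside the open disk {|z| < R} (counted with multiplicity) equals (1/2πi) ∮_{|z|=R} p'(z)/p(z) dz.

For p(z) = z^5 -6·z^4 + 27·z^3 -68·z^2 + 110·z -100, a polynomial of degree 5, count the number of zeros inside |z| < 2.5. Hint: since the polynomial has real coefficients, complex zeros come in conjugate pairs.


The zeros of p are: 2, (1 + 3i), (1 - 3i), (1 + 2i), (1 - 2i).
Their magnitudes are: 2, 3.162, 3.162, 2.236, 2.236.
Zeros with |z| < R = 2.5: 2, (1 + 2i), (1 - 2i).
Count = 3.
By the argument principle, (1/2πi) ∮_{|z|=R} p'(z)/p(z) dz equals exactly this count.

Number of zeros inside |z| < 2.5: 3.


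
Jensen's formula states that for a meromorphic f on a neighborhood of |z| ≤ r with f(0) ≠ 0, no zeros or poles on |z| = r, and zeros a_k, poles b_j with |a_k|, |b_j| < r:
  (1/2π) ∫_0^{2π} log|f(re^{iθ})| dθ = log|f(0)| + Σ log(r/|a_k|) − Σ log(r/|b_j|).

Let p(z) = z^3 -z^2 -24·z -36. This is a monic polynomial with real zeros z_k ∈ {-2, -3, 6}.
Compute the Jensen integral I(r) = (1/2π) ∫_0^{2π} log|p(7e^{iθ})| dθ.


Zeros: -3, -2, 6; r = 7.
Inside |z| < r: -3, -2, 6. Outside (|z| ≥ r): ∅.
p(0) = -36, so log|p(0)| = log(36) = 3.5835.
Apply Jensen: I(r) = log|p(0)| + Σ_k log(r/|z_k|), summed over zeros inside |z| < r.
  log(r/|z_k|) for z_k = -2: log(7/2) = 1.2528
  log(r/|z_k|) for z_k = -3: log(7/3) = 0.8473
  log(r/|z_k|) for z_k = 6: log(7/6) = 0.1542
Sum over inside zeros: 2.2542.
I(r) = log|p(0)| + (inside sum) = 3.5835 + 2.2542 = 5.8377.
Closed form (all zeros inside, monic): I(r) = n·log(r) = 3·log(7) = 5.8377. ✓

I(r) ≈ 5.8377.


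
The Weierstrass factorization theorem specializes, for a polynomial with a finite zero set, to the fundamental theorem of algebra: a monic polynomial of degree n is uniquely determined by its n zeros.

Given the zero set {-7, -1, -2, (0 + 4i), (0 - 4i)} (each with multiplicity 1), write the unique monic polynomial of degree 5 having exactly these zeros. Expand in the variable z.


The polynomial is p(z) = ∏_{α ∈ S} (z − α), where S = {-7, -1, -2, (0 + 4i), (0 - 4i)}.
Expanding the product yields: p(z) = z^5 + 10·z^4 + 39·z^3 + 174·z^2 + 368·z + 224.
Note conjugate pairs combine to real quadratics: (z − (0+4i))(z − (0−4i)) = z² + 16.
The resulting polynomial has degree 5 and real coefficients as required.

p(z) = z^5 + 10·z^4 + 39·z^3 + 174·z^2 + 368·z + 224.


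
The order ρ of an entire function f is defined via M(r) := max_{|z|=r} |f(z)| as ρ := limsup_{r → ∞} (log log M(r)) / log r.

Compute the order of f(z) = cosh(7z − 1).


cosh(w) is a linear combination of e^{iw} and e^{−iw} (or e^w, e^{−w} in the hyperbolic case), so |cosh(w)| ≤ e^{|w|}. With w = 7z − 1, |w| ≤ 7|z| + 1 = 7r + 1 on |z| = r, giving M(r) ≤ e^{7r + 1}, so ρ ≤ 1. On a suitable ray (z = it for sin/cos; z = t for sinh/cosh, t real → ∞), |cosh(7z − 1)| grows like e^{7|t|}/2, so ρ ≥ 1. Hence ρ = 1.
Therefore ρ = 1.

Order ρ = 1.


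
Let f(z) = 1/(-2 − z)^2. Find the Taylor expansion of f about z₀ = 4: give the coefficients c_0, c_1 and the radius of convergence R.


Let w = z − z₀, so z = z₀ + w.
Then -2 − z = -2 − (z₀ + w) = (-2 − z₀) − w = -6 − w.
f(z) = 1/(-6 − w)^2 = (1/(-6)^2) · (1 − w/(-6))^{−2}.
By the binomial series (1−u)^{−2} = Σ_{n≥0} C(n+1, 1) u^n for |u|<1, with u = w/(-6):
  c_n = C(n+1, 1) / (-6)^(n+2).
  c_0 = 1/(-6)^2 = 1/36.
  c_1 = 2/(-6)^3 = -1/108.
The series is valid for |w/d| < 1, i.e. |z − z₀| < |d|.
Radius of convergence: R = |-2 − z₀| = |-6| = 6 (distance from z₀ to the singularity z = -2).

c_0 = 1/36, c_1 = -1/108; R = 6.


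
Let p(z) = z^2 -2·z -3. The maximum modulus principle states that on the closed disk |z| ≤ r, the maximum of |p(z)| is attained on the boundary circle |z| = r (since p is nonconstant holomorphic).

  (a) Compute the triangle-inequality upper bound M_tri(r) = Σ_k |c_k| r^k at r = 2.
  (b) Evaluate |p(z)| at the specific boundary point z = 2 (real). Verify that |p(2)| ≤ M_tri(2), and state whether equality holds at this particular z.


Coefficients: c_0 = -3, c_1 = -2, c_2 = 1. Radius r = 2.
Part (a). Triangle bound: M_tri(r) = Σ_k |c_k| r^k
  = |-3|·2^0 + |-2|·2^1 + |1|·2^2
  = 3 + 4 + 4 = 11.
This bounds M(r) := max_{|z|=r} |p(z)| from above; equality holds iff all terms c_k z^k can be made to align in phase at a single z on |z|=r.
Part (b). At z = 2 (real, on the circle |z| = r):
  p(2) = (-3)·2^0 + (-2)·2^1 + (1)·2^2 = -3.
  |p(2)| = 3.
Check: |p(2)| = 3 ≤ 11 = M_tri(2). ✓ Equality does not hold at z = 2 (the coefficients have mixed signs, so the terms do not all align in phase there).

M_tri(2) = 11; |p(2)| = 3; equality at z=2: no.


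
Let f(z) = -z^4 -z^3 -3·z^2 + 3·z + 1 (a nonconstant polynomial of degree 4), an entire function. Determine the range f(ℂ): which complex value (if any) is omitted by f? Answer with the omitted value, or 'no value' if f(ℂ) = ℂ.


Little Picard bounds the complement of f(ℂ) to at most one point.
For every w ∈ ℂ, the equation p(z) − w = 0 is a nonconstant polynomial in z and hence has at least one root by the fundamental theorem of algebra. So p is surjective onto ℂ, omitting no value.

Omitted value: no value.


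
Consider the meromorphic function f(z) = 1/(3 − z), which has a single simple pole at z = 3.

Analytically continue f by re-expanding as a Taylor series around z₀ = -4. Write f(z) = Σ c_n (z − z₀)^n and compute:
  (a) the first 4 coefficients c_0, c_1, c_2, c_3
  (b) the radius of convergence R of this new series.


Let w = z − z₀, so z = z₀ + w.
Then 3 − z = 3 − (z₀ + w) = (3 − z₀) − w = 7 − w.
f(z) = 1/(7 − w) = (1/(7)) · 1/(1 − w/(7)) = Σ_{n≥0} w^n / (7)^(n+1).
So c_n = 1/(7)^(n+1):
  c_0 = 1/(7)^1 = 1/7.
  c_1 = 1/(7)^2 = 1/49.
  c_2 = 1/(7)^3 = 1/343.
  c_3 = 1/(7)^4 = 1/2401.
The series is valid for |w/d| < 1, i.e. |z − z₀| < |d|.
Radius of convergence: R = |3 − z₀| = |7| = 7 (distance from z₀ to the singularity z = 3).

c_0 = 1/7, c_1 = 1/49, c_2 = 1/343, c_3 = 1/2401; R = 7.
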